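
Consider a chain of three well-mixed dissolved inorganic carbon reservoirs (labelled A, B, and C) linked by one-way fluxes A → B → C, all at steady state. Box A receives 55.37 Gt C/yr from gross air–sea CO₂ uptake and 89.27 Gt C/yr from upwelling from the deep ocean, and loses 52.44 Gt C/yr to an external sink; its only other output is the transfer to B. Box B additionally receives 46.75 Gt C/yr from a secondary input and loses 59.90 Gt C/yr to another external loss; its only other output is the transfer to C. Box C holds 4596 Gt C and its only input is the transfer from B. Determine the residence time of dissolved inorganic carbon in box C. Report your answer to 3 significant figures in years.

Box A: F(A→B) = (55.37 + 89.27) − 52.44 = 92.200 Gt C/yr.
Box B: F(B→C) = (92.200 + 46.75) − 59.90 = 79.050 Gt C/yr.
Box C throughput = its input = 79.050 Gt C/yr; τ = 4596 / 79.050 = 58.14 yr.

58.1 yr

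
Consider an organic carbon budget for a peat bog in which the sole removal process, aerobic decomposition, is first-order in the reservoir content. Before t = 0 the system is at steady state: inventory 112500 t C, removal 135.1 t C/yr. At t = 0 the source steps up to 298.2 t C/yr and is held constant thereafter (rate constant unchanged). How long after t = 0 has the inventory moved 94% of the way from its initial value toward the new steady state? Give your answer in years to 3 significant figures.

τ = M₀/F₀ = 112500/135.1 = 832.7 yr.
The remaining gap fraction is e^(−t/τ); 94% covered ⇒ e^(−t/τ) = 0.0600.
t = −τ ln(0.0600) = 832.7 × 2.813 = 2343 yr.

2340 yr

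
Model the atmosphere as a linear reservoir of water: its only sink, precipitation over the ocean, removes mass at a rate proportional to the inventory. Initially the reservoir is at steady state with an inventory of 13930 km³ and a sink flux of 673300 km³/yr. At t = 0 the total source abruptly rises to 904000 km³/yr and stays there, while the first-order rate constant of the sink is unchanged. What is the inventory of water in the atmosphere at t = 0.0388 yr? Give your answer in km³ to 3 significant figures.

Residence time τ = M₀/F₀ = 0.02069 yr. The eventual steady state is M_∞ = M₀·(F₁/F₀) = 13930 × 904000/673300 = 18703 km³.
The anomaly ΔM(t) = M(t) − M_∞ decays as ΔM₀·e^(−t/τ) with ΔM₀ = 13930 − 18703 = −4773 km³.
At t = 0.0388 yr, e^(−t/τ) = e^(−1.875) = 0.1533, so ΔM = −731.7 km³ and M = 18703 − 731.7 = 17971 km³.

18000 km³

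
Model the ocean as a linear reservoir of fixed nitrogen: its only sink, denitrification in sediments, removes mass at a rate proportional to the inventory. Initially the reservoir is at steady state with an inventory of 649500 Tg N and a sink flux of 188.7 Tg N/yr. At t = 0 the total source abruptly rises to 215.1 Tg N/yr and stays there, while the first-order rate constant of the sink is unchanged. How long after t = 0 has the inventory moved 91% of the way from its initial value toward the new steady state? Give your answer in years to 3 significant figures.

τ = M₀/F₀ = 649500/188.7 = 3442 yr.
The remaining gap fraction is e^(−t/τ); 91% covered ⇒ e^(−t/τ) = 0.0900.
t = −τ ln(0.0900) = 3442 × 2.408 = 8288 yr.

8290 yr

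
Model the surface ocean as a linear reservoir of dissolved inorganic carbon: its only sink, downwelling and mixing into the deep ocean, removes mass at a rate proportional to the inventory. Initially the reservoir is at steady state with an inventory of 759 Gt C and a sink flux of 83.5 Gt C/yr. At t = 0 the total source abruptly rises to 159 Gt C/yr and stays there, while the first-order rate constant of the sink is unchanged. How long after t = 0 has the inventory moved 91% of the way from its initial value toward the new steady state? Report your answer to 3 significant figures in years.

τ = M₀/F₀ = 759/83.5 = 9.090 yr.
The remaining gap fraction is e^(−t/τ); 91% covered ⇒ e^(−t/τ) = 0.0900.
t = −τ ln(0.0900) = 9.090 × 2.408 = 21.89 yr.

21.9 yr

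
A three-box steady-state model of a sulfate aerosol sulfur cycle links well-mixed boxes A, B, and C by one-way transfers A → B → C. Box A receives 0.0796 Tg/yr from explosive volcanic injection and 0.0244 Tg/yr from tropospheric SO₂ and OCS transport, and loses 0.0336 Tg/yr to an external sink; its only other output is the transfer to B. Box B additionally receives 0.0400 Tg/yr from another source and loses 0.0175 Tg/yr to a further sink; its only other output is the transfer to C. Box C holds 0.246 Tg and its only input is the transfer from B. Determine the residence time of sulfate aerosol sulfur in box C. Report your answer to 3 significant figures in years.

2.65 yr

Box A: F(A→B) = (0.0796 + 0.0244) − 0.0336 = 0.070400 Tg/yr.
Box B: F(B→C) = (0.070400 + 0.0400) − 0.0175 = 0.092900 Tg/yr.
Box C throughput = its input = 0.092900 Tg/yr; τ = 0.246 / 0.092900 = 2.648 yr.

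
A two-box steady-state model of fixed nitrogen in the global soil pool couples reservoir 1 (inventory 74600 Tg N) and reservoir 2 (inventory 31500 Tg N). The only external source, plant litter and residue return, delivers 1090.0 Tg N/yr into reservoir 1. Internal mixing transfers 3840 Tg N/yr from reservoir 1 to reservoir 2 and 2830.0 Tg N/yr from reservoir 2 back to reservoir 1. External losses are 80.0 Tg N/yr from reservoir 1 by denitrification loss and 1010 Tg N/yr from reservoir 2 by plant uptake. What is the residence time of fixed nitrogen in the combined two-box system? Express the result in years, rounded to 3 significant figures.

97.3 yr

Residence time in the combined system uses the total inventory and the total *external* removal — internal exchanges between the two boxes cancel.
M_total = 74600 + 31500 = 106100 Tg N.
ΣF_external_out = 80.0 + 1010 = 1090.0 Tg N/yr.
τ = M_total / ΣF_ext = 106100 / 1090.0 = 97.34 yr.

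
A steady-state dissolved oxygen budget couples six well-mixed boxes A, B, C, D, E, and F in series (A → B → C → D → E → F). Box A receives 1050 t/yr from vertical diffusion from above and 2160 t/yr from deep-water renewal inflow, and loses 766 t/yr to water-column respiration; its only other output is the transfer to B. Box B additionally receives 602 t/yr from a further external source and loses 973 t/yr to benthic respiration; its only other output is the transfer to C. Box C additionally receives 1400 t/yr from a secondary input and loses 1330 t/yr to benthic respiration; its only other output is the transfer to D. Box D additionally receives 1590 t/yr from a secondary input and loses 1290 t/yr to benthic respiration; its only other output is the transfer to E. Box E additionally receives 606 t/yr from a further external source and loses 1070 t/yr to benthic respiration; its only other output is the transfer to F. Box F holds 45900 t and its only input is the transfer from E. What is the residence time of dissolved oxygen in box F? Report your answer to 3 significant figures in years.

Box A: F(A→B) = (1050 + 2160) − 766 = 2444.0 t/yr.
Box B: F(B→C) = (2444.0 + 602) − 973 = 2073.0 t/yr.
Box C: F(C→D) = (2073.0 + 1400) − 1330 = 2143.0 t/yr.
Box D: F(D→E) = (2143.0 + 1590) − 1290 = 2443.0 t/yr.
Box E: F(E→F) = (2443.0 + 606) − 1070 = 1979.0 t/yr.
Box F throughput = its input = 1979.0 t/yr; τ = 45900 / 1979.0 = 23.19 yr.

23.2 yr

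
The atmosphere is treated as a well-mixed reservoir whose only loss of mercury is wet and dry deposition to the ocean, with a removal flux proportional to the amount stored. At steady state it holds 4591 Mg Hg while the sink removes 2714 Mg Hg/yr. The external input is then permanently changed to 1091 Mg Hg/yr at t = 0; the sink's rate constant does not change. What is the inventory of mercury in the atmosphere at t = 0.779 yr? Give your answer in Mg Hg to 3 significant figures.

τ = M₀/F₀ = 4591/2714 = 1.692 yr; rate constant k = 1/τ.
New steady state M_∞ = F₁/k = F₁·τ = 1091 × 1.692 = 1845.5 Mg Hg.
M(t) = M_∞ + (M₀ − M_∞)·e^(−t/τ); t/τ = 0.779/1.692 = 0.4605, so e^(−t/τ) = 0.6310.
M(t) = 1845.5 + 2745 × 0.6310 = 3577.8 Mg Hg.

3580 Mg Hg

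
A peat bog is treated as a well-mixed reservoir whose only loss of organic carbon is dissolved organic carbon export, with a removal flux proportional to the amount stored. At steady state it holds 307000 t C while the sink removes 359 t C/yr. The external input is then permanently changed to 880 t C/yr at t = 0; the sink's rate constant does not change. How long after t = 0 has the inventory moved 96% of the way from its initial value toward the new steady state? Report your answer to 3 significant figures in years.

τ = M₀/F₀ = 307000/359 = 855.2 yr.
The remaining gap fraction is e^(−t/τ); 96% covered ⇒ e^(−t/τ) = 0.0400.
t = −τ ln(0.0400) = 855.2 × 3.219 = 2753 yr.

2750 yr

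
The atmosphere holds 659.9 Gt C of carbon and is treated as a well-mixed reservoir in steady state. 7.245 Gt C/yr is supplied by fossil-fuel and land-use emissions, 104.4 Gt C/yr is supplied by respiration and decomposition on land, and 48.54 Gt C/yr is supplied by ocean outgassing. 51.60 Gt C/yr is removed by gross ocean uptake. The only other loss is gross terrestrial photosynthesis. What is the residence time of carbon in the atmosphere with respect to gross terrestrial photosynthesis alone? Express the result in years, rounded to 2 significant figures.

6.1 yr

At steady state ΣF_in = ΣF_out.
ΣF_in = 7.245 + 104.4 + 48.54 = 160.19 Gt C/yr.
Gross terrestrial photosynthesis flux = ΣF_in − (51.60) = 160.19 − 51.60 = 108.6 Gt C/yr.
τ = M / F = 659.9 / 108.6 = 6.077 yr.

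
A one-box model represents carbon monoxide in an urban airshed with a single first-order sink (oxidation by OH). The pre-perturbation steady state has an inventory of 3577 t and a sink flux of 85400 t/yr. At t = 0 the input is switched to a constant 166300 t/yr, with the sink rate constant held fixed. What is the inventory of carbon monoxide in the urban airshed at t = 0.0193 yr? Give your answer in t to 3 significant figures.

4830 t

Residence time τ = M₀/F₀ = 0.04189 yr. The eventual steady state is M_∞ = M₀·(F₁/F₀) = 3577 × 166300/85400 = 6965.5 t.
The anomaly ΔM(t) = M(t) − M_∞ decays as ΔM₀·e^(−t/τ) with ΔM₀ = 3577 − 6965.5 = −3389 t.
At t = 0.0193 yr, e^(−t/τ) = e^(−0.4608) = 0.6308, so ΔM = −2137 t and M = 6965.5 − 2137 = 4828.1 t.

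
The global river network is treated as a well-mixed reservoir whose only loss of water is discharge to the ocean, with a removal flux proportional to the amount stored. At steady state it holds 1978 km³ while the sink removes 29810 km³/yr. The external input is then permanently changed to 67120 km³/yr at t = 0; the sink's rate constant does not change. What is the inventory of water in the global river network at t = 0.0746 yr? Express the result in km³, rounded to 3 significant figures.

3650 km³

The sink rate constant is k = F₀/M₀ = 29810/1978 = 15.07 yr⁻¹.
Solving dM/dt = F₁ − kM with M(0) = M₀ gives M(t) = F₁/k + (M₀ − F₁/k)·e^(−kt).
F₁/k = 67120/15.07 = 4453.7 km³; kt = 15.07 × 0.0746 = 1.124, e^(−kt) = 0.3249.
M(0.0746) = 4453.7 + (1978 − 4453.7) × 0.3249 = 4453.7 − 804.3 = 3649.3 km³.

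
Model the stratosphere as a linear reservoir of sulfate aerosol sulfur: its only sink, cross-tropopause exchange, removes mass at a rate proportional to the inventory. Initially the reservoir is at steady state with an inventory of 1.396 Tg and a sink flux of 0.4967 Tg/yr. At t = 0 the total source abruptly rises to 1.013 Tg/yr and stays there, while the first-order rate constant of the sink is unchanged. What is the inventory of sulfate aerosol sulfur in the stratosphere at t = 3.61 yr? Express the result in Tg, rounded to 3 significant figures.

2.45 Tg

τ = M₀/F₀ = 1.396/0.4967 = 2.811 yr; rate constant k = 1/τ.
New steady state M_∞ = F₁/k = F₁·τ = 1.013 × 2.811 = 2.8471 Tg.
M(t) = M_∞ + (M₀ − M_∞)·e^(−t/τ); t/τ = 3.61/2.811 = 1.284, so e^(−t/τ) = 0.2768.
M(t) = 2.8471 − 1.451 × 0.2768 = 2.4454 Tg.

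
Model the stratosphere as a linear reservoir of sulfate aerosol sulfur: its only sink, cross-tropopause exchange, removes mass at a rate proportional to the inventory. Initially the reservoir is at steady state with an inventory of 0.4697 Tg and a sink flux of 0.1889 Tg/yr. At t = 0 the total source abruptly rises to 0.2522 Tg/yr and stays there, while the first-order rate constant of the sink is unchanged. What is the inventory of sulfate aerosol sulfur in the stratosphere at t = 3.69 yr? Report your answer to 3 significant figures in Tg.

0.591 Tg

τ = M₀/F₀ = 0.4697/0.1889 = 2.487 yr; rate constant k = 1/τ.
New steady state M_∞ = F₁/k = F₁·τ = 0.2522 × 2.487 = 0.62710 Tg.
M(t) = M_∞ + (M₀ − M_∞)·e^(−t/τ); t/τ = 3.69/2.487 = 1.484, so e^(−t/τ) = 0.2267.
M(t) = 0.62710 − 0.1574 × 0.2267 = 0.59141 Tg.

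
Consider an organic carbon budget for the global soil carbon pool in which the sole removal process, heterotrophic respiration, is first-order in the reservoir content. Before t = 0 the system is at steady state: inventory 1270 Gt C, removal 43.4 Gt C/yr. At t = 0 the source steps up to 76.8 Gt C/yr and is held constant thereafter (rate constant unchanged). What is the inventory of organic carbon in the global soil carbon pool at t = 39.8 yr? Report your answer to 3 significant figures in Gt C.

The sink rate constant is k = F₀/M₀ = 43.4/1270 = 0.03417 yr⁻¹.
Solving dM/dt = F₁ − kM with M(0) = M₀ gives M(t) = F₁/k + (M₀ − F₁/k)·e^(−kt).
F₁/k = 76.8/0.03417 = 2247.4 Gt C; kt = 0.03417 × 39.8 = 1.360, e^(−kt) = 0.2566.
M(39.8) = 2247.4 + (1270 − 2247.4) × 0.2566 = 2247.4 − 250.8 = 1996.5 Gt C.

2000 Gt C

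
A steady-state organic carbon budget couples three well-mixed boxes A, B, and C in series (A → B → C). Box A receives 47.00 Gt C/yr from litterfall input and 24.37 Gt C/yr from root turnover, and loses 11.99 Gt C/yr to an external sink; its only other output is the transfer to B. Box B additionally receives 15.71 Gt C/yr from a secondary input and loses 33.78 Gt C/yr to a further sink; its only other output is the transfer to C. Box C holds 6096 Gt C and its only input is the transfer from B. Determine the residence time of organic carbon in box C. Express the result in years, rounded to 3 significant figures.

148 yr

Box A: F(A→B) = (47.00 + 24.37) − 11.99 = 59.380 Gt C/yr.
Box B: F(B→C) = (59.380 + 15.71) − 33.78 = 41.310 Gt C/yr.
Box C throughput = its input = 41.310 Gt C/yr; τ = 6096 / 41.310 = 147.6 yr.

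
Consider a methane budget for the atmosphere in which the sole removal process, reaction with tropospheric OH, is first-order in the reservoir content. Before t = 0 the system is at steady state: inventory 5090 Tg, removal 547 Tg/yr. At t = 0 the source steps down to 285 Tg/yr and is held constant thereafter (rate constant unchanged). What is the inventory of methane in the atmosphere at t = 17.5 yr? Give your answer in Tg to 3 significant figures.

3020 Tg

Residence time τ = M₀/F₀ = 9.305 yr. The eventual steady state is M_∞ = M₀·(F₁/F₀) = 5090 × 285/547 = 2652.0 Tg.
The anomaly ΔM(t) = M(t) − M_∞ decays as ΔM₀·e^(−t/τ) with ΔM₀ = 5090 − 2652.0 = 2438 Tg.
At t = 17.5 yr, e^(−t/τ) = e^(−1.881) = 0.1525, so ΔM = 371.8 Tg and M = 2652.0 + 371.8 = 3023.8 Tg.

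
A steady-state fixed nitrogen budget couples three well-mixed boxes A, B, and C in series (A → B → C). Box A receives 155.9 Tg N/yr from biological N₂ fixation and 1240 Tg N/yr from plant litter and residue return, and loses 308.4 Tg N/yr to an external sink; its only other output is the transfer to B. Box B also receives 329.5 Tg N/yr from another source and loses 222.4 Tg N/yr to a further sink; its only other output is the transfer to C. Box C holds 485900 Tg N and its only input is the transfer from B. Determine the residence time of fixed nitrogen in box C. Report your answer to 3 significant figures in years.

Box A: F(A→B) = (155.9 + 1240) − 308.4 = 1087.5 Tg N/yr.
Box B: F(B→C) = (1087.5 + 329.5) − 222.4 = 1194.6 Tg N/yr.
Box C throughput = its input = 1194.6 Tg N/yr; τ = 485900 / 1194.6 = 406.7 yr.

407 yr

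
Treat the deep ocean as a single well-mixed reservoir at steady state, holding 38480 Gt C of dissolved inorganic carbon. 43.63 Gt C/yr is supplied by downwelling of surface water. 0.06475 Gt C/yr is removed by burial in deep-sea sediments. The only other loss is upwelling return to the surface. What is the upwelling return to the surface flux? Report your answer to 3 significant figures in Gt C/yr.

43.6 Gt C/yr

At steady state ΣF_in = ΣF_out.
ΣF_in = 43.630 Gt C/yr.
Upwelling return to the surface flux = ΣF_in − (0.06475) = 43.630 − 0.06475 = 43.57 Gt C/yr.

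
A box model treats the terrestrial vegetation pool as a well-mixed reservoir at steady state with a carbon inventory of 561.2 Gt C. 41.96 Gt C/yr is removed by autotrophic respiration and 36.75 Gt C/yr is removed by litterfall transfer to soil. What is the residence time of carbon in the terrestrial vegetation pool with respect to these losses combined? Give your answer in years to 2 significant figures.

Total removal = 41.96 + 36.75 = 78.710 Gt C/yr.
τ = M / ΣF_out = 561.2 / 78.710 = 7.130 yr.

7.1 yr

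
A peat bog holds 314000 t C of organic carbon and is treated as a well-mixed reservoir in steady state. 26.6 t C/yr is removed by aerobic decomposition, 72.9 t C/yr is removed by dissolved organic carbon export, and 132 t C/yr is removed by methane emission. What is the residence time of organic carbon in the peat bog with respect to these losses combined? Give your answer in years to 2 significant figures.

1400 yr

Total removal = 26.60 + 72.90 + 132.0 = 231.50 t C/yr.
τ = M / ΣF_out = 314000 / 231.50 = 1356 yr.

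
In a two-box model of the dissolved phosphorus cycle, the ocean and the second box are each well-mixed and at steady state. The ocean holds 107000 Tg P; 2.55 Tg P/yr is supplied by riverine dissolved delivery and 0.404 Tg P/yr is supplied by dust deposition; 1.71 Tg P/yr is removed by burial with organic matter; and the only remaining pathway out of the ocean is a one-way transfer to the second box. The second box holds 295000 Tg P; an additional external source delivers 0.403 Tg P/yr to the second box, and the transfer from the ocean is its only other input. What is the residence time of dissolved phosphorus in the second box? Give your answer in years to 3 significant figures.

Balance the ocean: ΣF_in = 2.55 + 0.404 = 2.9540 Tg P/yr.
Transfer to the second box = ΣF_in − (1.71) = 1.2440 Tg P/yr.
Total input to the second box = 1.2440 + 0.403 = 1.6470 Tg P/yr; at steady state this equals its total output.
τ = M / F = 295000 / 1.6470 = 179100 yr.

179000 yr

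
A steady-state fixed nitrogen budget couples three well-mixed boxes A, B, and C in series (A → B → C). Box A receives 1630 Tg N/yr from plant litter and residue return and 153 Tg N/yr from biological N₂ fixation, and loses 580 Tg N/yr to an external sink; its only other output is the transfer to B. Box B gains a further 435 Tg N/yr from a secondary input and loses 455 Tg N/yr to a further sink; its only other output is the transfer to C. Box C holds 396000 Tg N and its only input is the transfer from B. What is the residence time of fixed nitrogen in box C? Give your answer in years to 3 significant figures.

335 yr

Box A: F(A→B) = (1630 + 153) − 580 = 1203.0 Tg N/yr.
Box B: F(B→C) = (1203.0 + 435) − 455 = 1183.0 Tg N/yr.
Box C throughput = its input = 1183.0 Tg N/yr; τ = 396000 / 1183.0 = 334.7 yr.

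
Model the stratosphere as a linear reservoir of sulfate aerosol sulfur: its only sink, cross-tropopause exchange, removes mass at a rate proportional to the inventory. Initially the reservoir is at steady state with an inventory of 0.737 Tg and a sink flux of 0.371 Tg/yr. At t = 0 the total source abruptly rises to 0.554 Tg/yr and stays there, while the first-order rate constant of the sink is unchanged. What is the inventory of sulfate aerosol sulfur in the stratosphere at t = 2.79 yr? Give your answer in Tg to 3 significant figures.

The sink rate constant is k = F₀/M₀ = 0.371/0.737 = 0.5034 yr⁻¹.
Solving dM/dt = F₁ − kM with M(0) = M₀ gives M(t) = F₁/k + (M₀ − F₁/k)·e^(−kt).
F₁/k = 0.554/0.5034 = 1.1005 Tg; kt = 0.5034 × 2.79 = 1.404, e^(−kt) = 0.2455.
M(2.79) = 1.1005 + (0.737 − 1.1005) × 0.2455 = 1.1005 − 0.08925 = 1.0113 Tg.

1.01 Tg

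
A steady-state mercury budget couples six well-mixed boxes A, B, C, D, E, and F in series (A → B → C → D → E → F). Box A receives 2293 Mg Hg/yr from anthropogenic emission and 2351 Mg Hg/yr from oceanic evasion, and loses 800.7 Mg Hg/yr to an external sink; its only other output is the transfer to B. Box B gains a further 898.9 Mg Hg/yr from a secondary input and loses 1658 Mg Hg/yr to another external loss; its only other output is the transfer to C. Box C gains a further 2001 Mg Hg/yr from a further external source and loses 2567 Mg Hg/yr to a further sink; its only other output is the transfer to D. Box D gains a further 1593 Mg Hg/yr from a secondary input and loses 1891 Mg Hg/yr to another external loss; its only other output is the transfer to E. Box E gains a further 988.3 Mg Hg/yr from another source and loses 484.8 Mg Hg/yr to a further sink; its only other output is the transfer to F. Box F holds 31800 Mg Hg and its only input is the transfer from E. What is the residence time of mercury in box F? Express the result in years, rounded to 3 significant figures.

Box A: F(A→B) = (2293 + 2351) − 800.7 = 3843.3 Mg Hg/yr.
Box B: F(B→C) = (3843.3 + 898.9) − 1658 = 3084.2 Mg Hg/yr.
Box C: F(C→D) = (3084.2 + 2001) − 2567 = 2518.2 Mg Hg/yr.
Box D: F(D→E) = (2518.2 + 1593) − 1891 = 2220.2 Mg Hg/yr.
Box E: F(E→F) = (2220.2 + 988.3) − 484.8 = 2723.7 Mg Hg/yr.
Box F throughput = its input = 2723.7 Mg Hg/yr; τ = 31800 / 2723.7 = 11.68 yr.

11.7 yr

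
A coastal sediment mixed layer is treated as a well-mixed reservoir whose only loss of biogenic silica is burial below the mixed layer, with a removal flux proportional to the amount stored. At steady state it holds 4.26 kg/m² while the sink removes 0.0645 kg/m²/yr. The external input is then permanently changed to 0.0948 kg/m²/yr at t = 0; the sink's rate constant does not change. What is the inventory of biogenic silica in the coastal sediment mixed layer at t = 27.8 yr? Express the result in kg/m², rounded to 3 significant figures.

4.95 kg/m²

Residence time τ = M₀/F₀ = 66.05 yr. The eventual steady state is M_∞ = M₀·(F₁/F₀) = 4.26 × 0.0948/0.0645 = 6.2612 kg/m².
The anomaly ΔM(t) = M(t) − M_∞ decays as ΔM₀·e^(−t/τ) with ΔM₀ = 4.26 − 6.2612 = −2.001 kg/m².
At t = 27.8 yr, e^(−t/τ) = e^(−0.4209) = 0.6564, so ΔM = −1.314 kg/m² and M = 6.2612 − 1.314 = 4.9475 kg/m².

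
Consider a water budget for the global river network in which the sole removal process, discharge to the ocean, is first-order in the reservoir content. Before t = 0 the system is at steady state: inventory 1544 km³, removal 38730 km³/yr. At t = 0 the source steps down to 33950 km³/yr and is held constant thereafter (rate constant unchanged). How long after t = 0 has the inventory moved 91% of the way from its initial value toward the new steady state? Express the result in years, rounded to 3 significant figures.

0.0960 yr

τ = M₀/F₀ = 1544/38730 = 0.03987 yr.
The remaining gap fraction is e^(−t/τ); 91% covered ⇒ e^(−t/τ) = 0.0900.
t = −τ ln(0.0900) = 0.03987 × 2.408 = 0.09599 yr.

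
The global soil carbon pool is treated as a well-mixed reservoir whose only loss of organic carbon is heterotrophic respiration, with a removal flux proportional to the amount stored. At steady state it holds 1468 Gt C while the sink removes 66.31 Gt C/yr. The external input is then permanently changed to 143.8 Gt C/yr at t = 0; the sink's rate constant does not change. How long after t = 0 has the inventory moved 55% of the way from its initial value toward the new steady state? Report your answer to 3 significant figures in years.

17.7 yr

τ = M₀/F₀ = 1468/66.31 = 22.14 yr.
The remaining gap fraction is e^(−t/τ); 55% covered ⇒ e^(−t/τ) = 0.450.
t = −τ ln(0.450) = 22.14 × 0.7985 = 17.68 yr.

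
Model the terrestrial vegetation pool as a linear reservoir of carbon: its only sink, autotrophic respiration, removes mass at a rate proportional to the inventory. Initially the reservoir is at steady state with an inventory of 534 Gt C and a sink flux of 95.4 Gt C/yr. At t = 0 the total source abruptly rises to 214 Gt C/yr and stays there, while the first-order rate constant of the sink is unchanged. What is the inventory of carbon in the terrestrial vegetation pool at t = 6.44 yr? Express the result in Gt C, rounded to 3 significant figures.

The sink rate constant is k = F₀/M₀ = 95.4/534 = 0.1787 yr⁻¹.
Solving dM/dt = F₁ − kM with M(0) = M₀ gives M(t) = F₁/k + (M₀ − F₁/k)·e^(−kt).
F₁/k = 214/0.1787 = 1197.9 Gt C; kt = 0.1787 × 6.44 = 1.151, e^(−kt) = 0.3165.
M(6.44) = 1197.9 + (534 − 1197.9) × 0.3165 = 1197.9 − 210.1 = 987.77 Gt C.

988 Gt C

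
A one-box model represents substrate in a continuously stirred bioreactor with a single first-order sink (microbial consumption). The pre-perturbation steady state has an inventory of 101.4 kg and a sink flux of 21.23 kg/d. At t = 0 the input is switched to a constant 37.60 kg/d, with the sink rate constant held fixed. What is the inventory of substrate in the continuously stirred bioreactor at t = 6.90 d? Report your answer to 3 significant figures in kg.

161 kg

The sink rate constant is k = F₀/M₀ = 21.23/101.4 = 0.2094 d⁻¹.
Solving dM/dt = F₁ − kM with M(0) = M₀ gives M(t) = F₁/k + (M₀ − F₁/k)·e^(−kt).
F₁/k = 37.60/0.2094 = 179.59 kg; kt = 0.2094 × 6.90 = 1.445, e^(−kt) = 0.2358.
M(6.90) = 179.59 + (101.4 − 179.59) × 0.2358 = 179.59 − 18.44 = 161.15 kg.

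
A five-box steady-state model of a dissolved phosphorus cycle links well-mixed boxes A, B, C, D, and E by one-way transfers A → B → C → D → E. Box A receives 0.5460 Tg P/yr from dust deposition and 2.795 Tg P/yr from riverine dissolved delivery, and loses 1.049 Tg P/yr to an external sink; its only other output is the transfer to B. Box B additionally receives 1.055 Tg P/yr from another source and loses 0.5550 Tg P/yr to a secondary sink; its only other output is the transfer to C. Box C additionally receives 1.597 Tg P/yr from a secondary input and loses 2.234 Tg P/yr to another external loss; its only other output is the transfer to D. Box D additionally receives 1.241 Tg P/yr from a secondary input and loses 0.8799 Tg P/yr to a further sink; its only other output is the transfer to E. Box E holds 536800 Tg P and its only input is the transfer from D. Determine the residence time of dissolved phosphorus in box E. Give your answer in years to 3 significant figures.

213000 yr

Box A: F(A→B) = (0.5460 + 2.795) − 1.049 = 2.2920 Tg P/yr.
Box B: F(B→C) = (2.2920 + 1.055) − 0.5550 = 2.7920 Tg P/yr.
Box C: F(C→D) = (2.7920 + 1.597) − 2.234 = 2.1550 Tg P/yr.
Box D: F(D→E) = (2.1550 + 1.241) − 0.8799 = 2.5161 Tg P/yr.
Box E throughput = its input = 2.5161 Tg P/yr; τ = 536800 / 2.5161 = 213300 yr.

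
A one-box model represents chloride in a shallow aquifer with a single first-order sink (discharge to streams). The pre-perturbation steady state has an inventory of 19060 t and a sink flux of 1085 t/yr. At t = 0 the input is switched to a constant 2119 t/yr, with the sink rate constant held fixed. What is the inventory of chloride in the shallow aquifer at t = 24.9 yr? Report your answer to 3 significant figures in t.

32800 t

Residence time τ = M₀/F₀ = 17.57 yr. The eventual steady state is M_∞ = M₀·(F₁/F₀) = 19060 × 2119/1085 = 37224 t.
The anomaly ΔM(t) = M(t) − M_∞ decays as ΔM₀·e^(−t/τ) with ΔM₀ = 19060 − 37224 = −18160 t.
At t = 24.9 yr, e^(−t/τ) = e^(−1.417) = 0.2423, so ΔM = −4402 t and M = 37224 − 4402 = 32822 t.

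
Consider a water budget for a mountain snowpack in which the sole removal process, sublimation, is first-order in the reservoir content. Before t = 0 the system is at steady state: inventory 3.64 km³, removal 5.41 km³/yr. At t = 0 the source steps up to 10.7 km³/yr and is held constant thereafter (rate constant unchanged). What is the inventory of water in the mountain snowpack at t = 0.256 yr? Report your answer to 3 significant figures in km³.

4.77 km³

The sink rate constant is k = F₀/M₀ = 5.41/3.64 = 1.486 yr⁻¹.
Solving dM/dt = F₁ − kM with M(0) = M₀ gives M(t) = F₁/k + (M₀ − F₁/k)·e^(−kt).
F₁/k = 10.7/1.486 = 7.1993 km³; kt = 1.486 × 0.256 = 0.3805, e^(−kt) = 0.6835.
M(0.256) = 7.1993 + (3.64 − 7.1993) × 0.6835 = 7.1993 − 2.433 = 4.7664 km³.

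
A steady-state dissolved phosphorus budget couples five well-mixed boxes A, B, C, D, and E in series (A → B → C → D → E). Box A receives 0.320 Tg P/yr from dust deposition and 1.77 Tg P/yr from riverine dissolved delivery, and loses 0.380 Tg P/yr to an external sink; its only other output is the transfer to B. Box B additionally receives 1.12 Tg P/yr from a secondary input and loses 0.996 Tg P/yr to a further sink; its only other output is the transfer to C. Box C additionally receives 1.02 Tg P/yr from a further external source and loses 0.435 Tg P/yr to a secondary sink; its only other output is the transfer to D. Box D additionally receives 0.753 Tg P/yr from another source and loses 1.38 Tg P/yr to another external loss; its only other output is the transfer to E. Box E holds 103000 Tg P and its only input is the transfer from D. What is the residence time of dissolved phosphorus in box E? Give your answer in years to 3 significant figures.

Box A: F(A→B) = (0.320 + 1.77) − 0.380 = 1.7100 Tg P/yr.
Box B: F(B→C) = (1.7100 + 1.12) − 0.996 = 1.8340 Tg P/yr.
Box C: F(C→D) = (1.8340 + 1.02) − 0.435 = 2.4190 Tg P/yr.
Box D: F(D→E) = (2.4190 + 0.753) − 1.38 = 1.7920 Tg P/yr.
Box E throughput = its input = 1.7920 Tg P/yr; τ = 103000 / 1.7920 = 57480 yr.

57500 yr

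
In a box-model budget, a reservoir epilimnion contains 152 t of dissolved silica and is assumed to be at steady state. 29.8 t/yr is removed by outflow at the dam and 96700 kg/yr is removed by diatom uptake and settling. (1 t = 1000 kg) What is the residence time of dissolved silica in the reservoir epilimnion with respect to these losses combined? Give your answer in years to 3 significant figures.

Convert the diatom uptake and settling flux: 96700 kg/yr = 96.70 t/yr.
Total removal = 29.80 + 96.70 = 126.50 t/yr.
τ = M / ΣF_out = 152 / 126.50 = 1.202 yr.

1.20 yr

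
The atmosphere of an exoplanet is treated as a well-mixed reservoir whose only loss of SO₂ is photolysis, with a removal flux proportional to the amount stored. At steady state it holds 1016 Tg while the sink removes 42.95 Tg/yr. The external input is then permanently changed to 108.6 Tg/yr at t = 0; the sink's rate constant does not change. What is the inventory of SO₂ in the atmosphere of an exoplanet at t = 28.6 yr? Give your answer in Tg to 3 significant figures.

Residence time τ = M₀/F₀ = 23.66 yr. The eventual steady state is M_∞ = M₀·(F₁/F₀) = 1016 × 108.6/42.95 = 2569.0 Tg.
The anomaly ΔM(t) = M(t) − M_∞ decays as ΔM₀·e^(−t/τ) with ΔM₀ = 1016 − 2569.0 = −1553 Tg.
At t = 28.6 yr, e^(−t/τ) = e^(−1.209) = 0.2985, so ΔM = −463.5 Tg and M = 2569.0 − 463.5 = 2105.4 Tg.

2110 Tg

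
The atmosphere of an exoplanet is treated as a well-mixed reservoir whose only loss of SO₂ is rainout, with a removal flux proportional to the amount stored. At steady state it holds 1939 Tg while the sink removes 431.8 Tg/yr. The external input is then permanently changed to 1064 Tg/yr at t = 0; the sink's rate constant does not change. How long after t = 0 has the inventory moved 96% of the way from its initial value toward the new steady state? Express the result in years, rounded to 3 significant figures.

τ = M₀/F₀ = 1939/431.8 = 4.491 yr.
The remaining gap fraction is e^(−t/τ); 96% covered ⇒ e^(−t/τ) = 0.0400.
t = −τ ln(0.0400) = 4.491 × 3.219 = 14.45 yr.

14.5 yr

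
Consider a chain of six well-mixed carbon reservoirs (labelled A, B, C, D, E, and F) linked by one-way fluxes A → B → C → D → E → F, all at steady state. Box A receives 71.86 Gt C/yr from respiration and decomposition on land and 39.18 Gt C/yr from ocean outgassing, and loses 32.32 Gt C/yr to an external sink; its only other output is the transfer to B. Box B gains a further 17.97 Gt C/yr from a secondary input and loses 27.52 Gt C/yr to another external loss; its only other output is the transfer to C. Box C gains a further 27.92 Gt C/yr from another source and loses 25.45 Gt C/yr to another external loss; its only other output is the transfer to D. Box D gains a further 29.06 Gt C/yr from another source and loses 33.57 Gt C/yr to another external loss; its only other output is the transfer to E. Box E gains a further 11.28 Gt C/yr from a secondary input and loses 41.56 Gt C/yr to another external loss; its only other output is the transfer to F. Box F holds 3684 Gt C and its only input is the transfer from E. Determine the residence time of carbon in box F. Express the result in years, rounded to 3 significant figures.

Box A: F(A→B) = (71.86 + 39.18) − 32.32 = 78.720 Gt C/yr.
Box B: F(B→C) = (78.720 + 17.97) − 27.52 = 69.170 Gt C/yr.
Box C: F(C→D) = (69.170 + 27.92) − 25.45 = 71.640 Gt C/yr.
Box D: F(D→E) = (71.640 + 29.06) − 33.57 = 67.130 Gt C/yr.
Box E: F(E→F) = (67.130 + 11.28) − 41.56 = 36.850 Gt C/yr.
Box F throughput = its input = 36.850 Gt C/yr; τ = 3684 / 36.850 = 99.97 yr.

100 yr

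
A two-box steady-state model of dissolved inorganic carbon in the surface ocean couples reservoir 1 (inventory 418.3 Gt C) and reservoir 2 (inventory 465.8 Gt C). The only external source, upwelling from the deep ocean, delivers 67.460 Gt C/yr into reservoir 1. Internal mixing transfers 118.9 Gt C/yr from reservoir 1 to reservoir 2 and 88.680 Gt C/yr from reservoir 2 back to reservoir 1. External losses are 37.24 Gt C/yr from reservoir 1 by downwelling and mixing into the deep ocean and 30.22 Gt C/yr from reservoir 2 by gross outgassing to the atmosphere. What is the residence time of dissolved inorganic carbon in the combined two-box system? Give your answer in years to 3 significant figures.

For the system as a whole, the A↔B exchange is internal and contributes nothing to the throughput; only the external sinks remove mass.
M_total = 418.3 + 465.8 = 884.10 Gt C.
ΣF_external_out = 37.24 + 30.22 = 67.460 Gt C/yr.
τ = M_total / ΣF_ext = 884.10 / 67.460 = 13.11 yr.

13.1 yr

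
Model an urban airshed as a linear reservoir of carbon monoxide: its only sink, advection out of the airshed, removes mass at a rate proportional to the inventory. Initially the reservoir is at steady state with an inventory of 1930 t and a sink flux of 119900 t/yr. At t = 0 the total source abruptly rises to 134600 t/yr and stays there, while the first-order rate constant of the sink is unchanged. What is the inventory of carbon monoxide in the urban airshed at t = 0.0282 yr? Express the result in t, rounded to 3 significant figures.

2130 t

Residence time τ = M₀/F₀ = 0.01610 yr. The eventual steady state is M_∞ = M₀·(F₁/F₀) = 1930 × 134600/119900 = 2166.6 t.
The anomaly ΔM(t) = M(t) − M_∞ decays as ΔM₀·e^(−t/τ) with ΔM₀ = 1930 − 2166.6 = −236.6 t.
At t = 0.0282 yr, e^(−t/τ) = e^(−1.752) = 0.1734, so ΔM = −41.04 t and M = 2166.6 − 41.04 = 2125.6 t.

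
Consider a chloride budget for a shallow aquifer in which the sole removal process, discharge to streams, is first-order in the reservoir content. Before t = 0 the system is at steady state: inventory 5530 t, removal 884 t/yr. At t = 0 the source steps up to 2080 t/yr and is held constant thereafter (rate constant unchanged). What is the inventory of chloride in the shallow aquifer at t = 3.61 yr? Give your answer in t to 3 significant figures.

8810 t

τ = M₀/F₀ = 5530/884 = 6.256 yr; rate constant k = 1/τ.
New steady state M_∞ = F₁/k = F₁·τ = 2080 × 6.256 = 13012 t.
M(t) = M_∞ + (M₀ − M_∞)·e^(−t/τ); t/τ = 3.61/6.256 = 0.5771, so e^(−t/τ) = 0.5615.
M(t) = 13012 − 7482 × 0.5615 = 8810.5 t.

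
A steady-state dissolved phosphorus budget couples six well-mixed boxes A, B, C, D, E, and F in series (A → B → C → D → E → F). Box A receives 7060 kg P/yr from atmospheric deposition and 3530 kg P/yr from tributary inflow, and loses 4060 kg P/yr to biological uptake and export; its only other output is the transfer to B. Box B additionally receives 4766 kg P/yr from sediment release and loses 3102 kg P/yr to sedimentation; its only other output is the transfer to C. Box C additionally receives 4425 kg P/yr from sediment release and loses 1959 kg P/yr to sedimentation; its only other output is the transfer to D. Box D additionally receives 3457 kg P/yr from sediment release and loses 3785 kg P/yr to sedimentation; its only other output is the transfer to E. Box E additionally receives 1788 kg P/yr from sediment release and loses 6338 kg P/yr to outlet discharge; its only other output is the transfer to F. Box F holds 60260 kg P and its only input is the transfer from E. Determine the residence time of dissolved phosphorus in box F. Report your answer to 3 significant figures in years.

Box A: F(A→B) = (7060 + 3530) − 4060 = 6530.0 kg P/yr.
Box B: F(B→C) = (6530.0 + 4766) − 3102 = 8194.0 kg P/yr.
Box C: F(C→D) = (8194.0 + 4425) − 1959 = 10660 kg P/yr.
Box D: F(D→E) = (10660 + 3457) − 3785 = 10332 kg P/yr.
Box E: F(E→F) = (10332 + 1788) − 6338 = 5782.0 kg P/yr.
Box F throughput = its input = 5782.0 kg P/yr; τ = 60260 / 5782.0 = 10.42 yr.

10.4 yr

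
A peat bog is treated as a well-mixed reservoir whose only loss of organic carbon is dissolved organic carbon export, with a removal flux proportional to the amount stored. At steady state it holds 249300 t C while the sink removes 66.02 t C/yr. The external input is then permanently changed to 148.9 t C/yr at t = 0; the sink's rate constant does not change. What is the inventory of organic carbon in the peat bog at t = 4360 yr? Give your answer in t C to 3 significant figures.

Residence time τ = M₀/F₀ = 3776 yr. The eventual steady state is M_∞ = M₀·(F₁/F₀) = 249300 × 148.9/66.02 = 562270 t C.
The anomaly ΔM(t) = M(t) − M_∞ decays as ΔM₀·e^(−t/τ) with ΔM₀ = 249300 − 562270 = −313000 t C.
At t = 4360 yr, e^(−t/τ) = e^(−1.155) = 0.3152, so ΔM = −98640 t C and M = 562270 − 98640 = 463630 t C.

464000 t C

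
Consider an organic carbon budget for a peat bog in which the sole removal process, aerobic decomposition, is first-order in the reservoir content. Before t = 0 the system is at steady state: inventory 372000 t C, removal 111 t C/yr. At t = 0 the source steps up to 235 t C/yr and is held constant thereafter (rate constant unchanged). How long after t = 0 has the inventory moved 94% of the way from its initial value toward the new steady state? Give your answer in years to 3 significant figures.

τ = M₀/F₀ = 372000/111 = 3351 yr.
The remaining gap fraction is e^(−t/τ); 94% covered ⇒ e^(−t/τ) = 0.0600.
t = −τ ln(0.0600) = 3351 × 2.813 = 9429 yr.

9430 yr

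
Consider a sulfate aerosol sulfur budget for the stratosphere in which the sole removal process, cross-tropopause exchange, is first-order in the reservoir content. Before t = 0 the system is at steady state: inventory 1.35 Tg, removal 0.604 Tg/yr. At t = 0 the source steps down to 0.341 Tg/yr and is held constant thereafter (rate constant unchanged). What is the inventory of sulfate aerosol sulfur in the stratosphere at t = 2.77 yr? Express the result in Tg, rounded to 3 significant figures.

0.932 Tg

τ = M₀/F₀ = 1.35/0.604 = 2.235 yr; rate constant k = 1/τ.
New steady state M_∞ = F₁/k = F₁·τ = 0.341 × 2.235 = 0.76217 Tg.
M(t) = M_∞ + (M₀ − M_∞)·e^(−t/τ); t/τ = 2.77/2.235 = 1.239, so e^(−t/τ) = 0.2896.
M(t) = 0.76217 + 0.5878 × 0.2896 = 0.93239 Tg.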